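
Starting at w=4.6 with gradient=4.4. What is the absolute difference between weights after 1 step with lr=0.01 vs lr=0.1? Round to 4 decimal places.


With lr=0.01: w_new = 4.6 - 0.01 * 4.4 = 4.556
With lr=0.1: w_new = 4.6 - 0.1 * 4.4 = 4.16
Absolute difference = |4.556 - 4.16|
= 0.3960

0.3960


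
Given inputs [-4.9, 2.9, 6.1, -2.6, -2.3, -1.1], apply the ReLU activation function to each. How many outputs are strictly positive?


ReLU(x) = max(0, x) for each element:
ReLU(-4.9) = 0
ReLU(2.9) = 2.9
ReLU(6.1) = 6.1
ReLU(-2.6) = 0
ReLU(-2.3) = 0
ReLU(-1.1) = 0
Active neurons (>0): 2

2


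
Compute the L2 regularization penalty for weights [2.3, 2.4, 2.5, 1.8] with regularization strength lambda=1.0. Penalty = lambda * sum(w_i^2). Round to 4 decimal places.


Squaring each weight:
2.3^2 = 5.29
2.4^2 = 5.76
2.5^2 = 6.25
1.8^2 = 3.24
Sum of squares = 20.54
Penalty = 1.0 * 20.54 = 20.5400

20.5400


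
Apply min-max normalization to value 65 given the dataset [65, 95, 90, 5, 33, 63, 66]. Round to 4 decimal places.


Min = 5, Max = 95
Range = 95 - 5 = 90
Scaled = (x - min) / (max - min)
= (65 - 5) / 90
= 60 / 90
= 0.6667

0.6667


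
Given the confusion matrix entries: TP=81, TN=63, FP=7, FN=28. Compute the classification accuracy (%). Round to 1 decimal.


Accuracy = (TP + TN) / (TP + TN + FP + FN) * 100
= (81 + 63) / (81 + 63 + 7 + 28)
= 144 / 179
= 0.8045
= 80.4%

80.4


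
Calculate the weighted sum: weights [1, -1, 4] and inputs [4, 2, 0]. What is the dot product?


Element-wise products:
1 * 4 = 4
-1 * 2 = -2
4 * 0 = 0
Sum = 4 + -2 + 0
= 2

2


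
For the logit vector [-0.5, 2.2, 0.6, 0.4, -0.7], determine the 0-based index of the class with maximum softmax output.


Softmax is a monotonic transformation, so it preserves the argmax.
We need to find the index of the maximum logit.
Index 0: -0.5
Index 1: 2.2
Index 2: 0.6
Index 3: 0.4
Index 4: -0.7
Maximum logit = 2.2 at index 1

1


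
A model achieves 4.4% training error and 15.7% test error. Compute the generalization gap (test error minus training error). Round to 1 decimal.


Generalization gap = test_error - train_error
= 15.7 - 4.4
= 11.3%
A large gap suggests overfitting.

11.3


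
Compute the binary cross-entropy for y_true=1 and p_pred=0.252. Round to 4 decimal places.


For y=1: Loss = -log(p)
= -log(0.252)
= -(-1.3783)
= 1.3783

1.3783


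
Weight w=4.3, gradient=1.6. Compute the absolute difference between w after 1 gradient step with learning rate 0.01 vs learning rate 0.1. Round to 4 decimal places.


With lr=0.01: w_new = 4.3 - 0.01 * 1.6 = 4.284
With lr=0.1: w_new = 4.3 - 0.1 * 1.6 = 4.14
Absolute difference = |4.284 - 4.14|
= 0.1440

0.1440


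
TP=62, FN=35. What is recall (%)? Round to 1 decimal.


Recall = TP / (TP + FN) * 100
= 62 / (62 + 35)
= 62 / 97
= 0.6392
= 63.9%

63.9


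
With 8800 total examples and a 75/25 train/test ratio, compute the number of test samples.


Train samples = 8800 * 75% = 6600
Test samples = 8800 - 6600
= 2200

2200


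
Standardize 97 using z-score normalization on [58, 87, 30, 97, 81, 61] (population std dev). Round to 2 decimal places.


Mean = (58 + 87 + 30 + 97 + 81 + 61) / 6 = 69.0
Variance = sum((x_i - mean)^2) / n = 493.0
Std = sqrt(493.0) = 22.2036
Z = (x - mean) / std
= (97 - 69.0) / 22.2036
= 28.0 / 22.2036
= 1.26

1.26


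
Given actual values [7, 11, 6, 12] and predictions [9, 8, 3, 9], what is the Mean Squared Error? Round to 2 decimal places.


Differences: [-2, 3, 3, 3]
Squared errors: [4, 9, 9, 9]
Sum of squared errors = 31
MSE = 31 / 4 = 7.75

7.75


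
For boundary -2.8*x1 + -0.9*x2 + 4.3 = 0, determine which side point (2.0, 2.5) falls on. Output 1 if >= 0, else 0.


Compute -2.8 * 2.0 + -0.9 * 2.5 + 4.3
= -5.6 + -2.25 + 4.3
= -3.55
Since -3.55 < 0, the point is on the negative side.

0


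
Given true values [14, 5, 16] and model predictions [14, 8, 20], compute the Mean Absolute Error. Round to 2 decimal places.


Absolute errors: [0, 3, 4]
Sum of absolute errors = 7
MAE = 7 / 3 = 2.33

2.33


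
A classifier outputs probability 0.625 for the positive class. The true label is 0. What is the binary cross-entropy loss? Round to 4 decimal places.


For y=0: Loss = -log(1-p)
= -log(1 - 0.625)
= -log(0.375)
= -(-0.9808)
= 0.9808

0.9808


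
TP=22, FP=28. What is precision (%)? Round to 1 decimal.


Precision = TP / (TP + FP) * 100
= 22 / (22 + 28)
= 22 / 50
= 0.44
= 44.0%

44.0


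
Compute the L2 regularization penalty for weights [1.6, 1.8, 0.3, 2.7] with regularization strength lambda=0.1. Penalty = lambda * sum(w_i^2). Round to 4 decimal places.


Squaring each weight:
1.6^2 = 2.56
1.8^2 = 3.24
0.3^2 = 0.09
2.7^2 = 7.29
Sum of squares = 13.18
Penalty = 0.1 * 13.18 = 1.3180

1.3180


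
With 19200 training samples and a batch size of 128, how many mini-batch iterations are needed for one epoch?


Iterations per epoch = dataset_size / batch_size
= 19200 / 128
= 150

150


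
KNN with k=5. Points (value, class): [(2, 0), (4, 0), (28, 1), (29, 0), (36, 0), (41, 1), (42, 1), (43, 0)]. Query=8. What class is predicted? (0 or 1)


Distances from query 8:
Point 4 (class 0): distance = 4
Point 2 (class 0): distance = 6
Point 28 (class 1): distance = 20
Point 29 (class 0): distance = 21
Point 36 (class 0): distance = 28
K=5 nearest neighbors: classes = [0, 0, 1, 0, 0]
Votes for class 1: 1 / 5
Majority vote => class 0

0


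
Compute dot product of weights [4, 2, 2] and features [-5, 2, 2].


Element-wise products:
4 * -5 = -20
2 * 2 = 4
2 * 2 = 4
Sum = -20 + 4 + 4
= -12

-12


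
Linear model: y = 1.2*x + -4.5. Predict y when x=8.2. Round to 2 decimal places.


y = 1.2 * 8.2 + (-4.5)
= 9.84 + (-4.5)
= 5.34

5.34


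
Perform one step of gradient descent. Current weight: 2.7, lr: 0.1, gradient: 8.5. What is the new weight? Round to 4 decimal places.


w_new = w_old - lr * gradient
= 2.7 - 0.1 * 8.5
= 2.7 - (0.85)
= 1.8500

1.8500


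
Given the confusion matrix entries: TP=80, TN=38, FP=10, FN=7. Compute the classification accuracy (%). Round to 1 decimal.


Accuracy = (TP + TN) / (TP + TN + FP + FN) * 100
= (80 + 38) / (80 + 38 + 10 + 7)
= 118 / 135
= 0.8741
= 87.4%

87.4


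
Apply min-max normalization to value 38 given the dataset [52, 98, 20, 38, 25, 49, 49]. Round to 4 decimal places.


Min = 20, Max = 98
Range = 98 - 20 = 78
Scaled = (x - min) / (max - min)
= (38 - 20) / 78
= 18 / 78
= 0.2308

0.2308


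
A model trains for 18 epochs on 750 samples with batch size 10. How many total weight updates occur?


Iterations per epoch = 750 / 10 = 75
Total updates = iterations_per_epoch * epochs
= 75 * 18
= 1350

1350


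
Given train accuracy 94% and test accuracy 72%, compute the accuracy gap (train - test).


Gap = train_accuracy - test_accuracy
= 94 - 72
= 22%
This large gap strongly indicates overfitting.

22


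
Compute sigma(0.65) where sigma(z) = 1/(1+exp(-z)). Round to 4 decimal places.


sigmoid(z) = 1 / (1 + exp(-z))
exp(-(0.65)) = exp(-0.65) = 0.522
1 + 0.522 = 1.522
1 / 1.522 = 0.6570

0.6570


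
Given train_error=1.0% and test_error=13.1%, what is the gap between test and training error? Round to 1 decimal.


Generalization gap = test_error - train_error
= 13.1 - 1.0
= 12.1%
A large gap suggests overfitting.

12.1


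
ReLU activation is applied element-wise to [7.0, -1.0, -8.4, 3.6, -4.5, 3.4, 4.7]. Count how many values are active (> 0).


ReLU(x) = max(0, x) for each element:
ReLU(7.0) = 7.0
ReLU(-1.0) = 0
ReLU(-8.4) = 0
ReLU(3.6) = 3.6
ReLU(-4.5) = 0
ReLU(3.4) = 3.4
ReLU(4.7) = 4.7
Active neurons (>0): 4

4


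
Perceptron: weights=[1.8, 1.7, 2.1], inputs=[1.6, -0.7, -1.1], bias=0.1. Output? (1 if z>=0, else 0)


z = w . x + b
= 1.8*1.6 + 1.7*-0.7 + 2.1*-1.1 + 0.1
= 2.88 + -1.19 + -2.31 + 0.1
= -0.62 + 0.1
= -0.52
Since z = -0.52 < 0, output = 0

0


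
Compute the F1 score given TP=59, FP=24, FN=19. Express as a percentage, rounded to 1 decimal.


Precision = TP / (TP + FP) = 59 / 83 = 0.7108
Recall = TP / (TP + FN) = 59 / 78 = 0.7564
F1 = 2 * P * R / (P + R)
= 2 * 0.7108 * 0.7564 / (0.7108 + 0.7564)
= 1.0754 / 1.4673
= 0.7329
As percentage: 73.3%

73.3


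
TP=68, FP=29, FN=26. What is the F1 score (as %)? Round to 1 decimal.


Precision = TP / (TP + FP) = 68 / 97 = 0.701
Recall = TP / (TP + FN) = 68 / 94 = 0.7234
F1 = 2 * P * R / (P + R)
= 2 * 0.701 * 0.7234 / (0.701 + 0.7234)
= 1.0143 / 1.4244
= 0.712
As percentage: 71.2%

71.2


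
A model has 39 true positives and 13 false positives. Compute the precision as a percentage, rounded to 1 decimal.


Precision = TP / (TP + FP) * 100
= 39 / (39 + 13)
= 39 / 52
= 0.75
= 75.0%

75.0


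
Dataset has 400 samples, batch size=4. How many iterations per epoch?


Iterations per epoch = dataset_size / batch_size
= 400 / 4
= 100

100


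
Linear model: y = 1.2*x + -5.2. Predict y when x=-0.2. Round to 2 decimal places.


y = 1.2 * -0.2 + (-5.2)
= -0.24 + (-5.2)
= -5.44

-5.44


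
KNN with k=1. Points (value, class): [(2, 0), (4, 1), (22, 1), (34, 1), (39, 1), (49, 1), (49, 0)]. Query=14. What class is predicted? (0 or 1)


Distances from query 14:
Point 22 (class 1): distance = 8
K=1 nearest neighbors: classes = [1]
Votes for class 1: 1 / 1
Majority vote => class 1

1


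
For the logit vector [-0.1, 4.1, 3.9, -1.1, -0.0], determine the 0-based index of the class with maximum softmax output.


Softmax is a monotonic transformation, so it preserves the argmax.
We need to find the index of the maximum logit.
Index 0: -0.1
Index 1: 4.1
Index 2: 3.9
Index 3: -1.1
Index 4: -0.0
Maximum logit = 4.1 at index 1

1


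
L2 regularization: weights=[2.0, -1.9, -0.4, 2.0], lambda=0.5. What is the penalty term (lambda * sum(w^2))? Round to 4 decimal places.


Squaring each weight:
2.0^2 = 4.0
(-1.9)^2 = 3.61
(-0.4)^2 = 0.16
2.0^2 = 4.0
Sum of squares = 11.77
Penalty = 0.5 * 11.77 = 5.8850

5.8850


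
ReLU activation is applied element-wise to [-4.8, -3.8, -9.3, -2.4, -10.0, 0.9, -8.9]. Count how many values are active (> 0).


ReLU(x) = max(0, x) for each element:
ReLU(-4.8) = 0
ReLU(-3.8) = 0
ReLU(-9.3) = 0
ReLU(-2.4) = 0
ReLU(-10.0) = 0
ReLU(0.9) = 0.9
ReLU(-8.9) = 0
Active neurons (>0): 1

1


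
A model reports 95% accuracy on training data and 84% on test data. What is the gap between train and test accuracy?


Gap = train_accuracy - test_accuracy
= 95 - 84
= 11%
This gap suggests the model is overfitting.

11


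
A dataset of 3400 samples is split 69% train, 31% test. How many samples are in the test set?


Train samples = 3400 * 69% = 2346
Test samples = 3400 - 2346
= 1054

1054


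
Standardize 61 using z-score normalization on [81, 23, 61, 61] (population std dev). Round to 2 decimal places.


Mean = (81 + 23 + 61 + 61) / 4 = 56.5
Variance = sum((x_i - mean)^2) / n = 440.75
Std = sqrt(440.75) = 20.994
Z = (x - mean) / std
= (61 - 56.5) / 20.994
= 4.5 / 20.994
= 0.21

0.21


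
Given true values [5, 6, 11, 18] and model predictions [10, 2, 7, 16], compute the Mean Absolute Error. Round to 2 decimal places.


Absolute errors: [5, 4, 4, 2]
Sum of absolute errors = 15
MAE = 15 / 4 = 3.75

3.75


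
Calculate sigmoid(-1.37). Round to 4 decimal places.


sigmoid(z) = 1 / (1 + exp(-z))
exp(-(-1.37)) = exp(1.37) = 3.9354
1 + 3.9354 = 4.9354
1 / 4.9354 = 0.2026

0.2026


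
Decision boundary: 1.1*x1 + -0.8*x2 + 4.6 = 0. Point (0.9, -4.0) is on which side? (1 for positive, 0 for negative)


Compute 1.1 * 0.9 + -0.8 * -4.0 + 4.6
= 0.99 + 3.2 + 4.6
= 8.79
Since 8.79 >= 0, the point is on the positive side.

1


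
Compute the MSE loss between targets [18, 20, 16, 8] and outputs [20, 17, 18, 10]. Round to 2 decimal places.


Differences: [-2, 3, -2, -2]
Squared errors: [4, 9, 4, 4]
Sum of squared errors = 21
MSE = 21 / 4 = 5.25

5.25


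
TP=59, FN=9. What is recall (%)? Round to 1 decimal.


Recall = TP / (TP + FN) * 100
= 59 / (59 + 9)
= 59 / 68
= 0.8676
= 86.8%

86.8


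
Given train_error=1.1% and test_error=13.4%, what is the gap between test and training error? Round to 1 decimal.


Generalization gap = test_error - train_error
= 13.4 - 1.1
= 12.3%
A large gap suggests overfitting.

12.3


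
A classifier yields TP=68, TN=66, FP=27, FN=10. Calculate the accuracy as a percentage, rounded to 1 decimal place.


Accuracy = (TP + TN) / (TP + TN + FP + FN) * 100
= (68 + 66) / (68 + 66 + 27 + 10)
= 134 / 171
= 0.7836
= 78.4%

78.4


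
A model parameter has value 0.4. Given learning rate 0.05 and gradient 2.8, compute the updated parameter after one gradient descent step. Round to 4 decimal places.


w_new = w_old - lr * gradient
= 0.4 - 0.05 * 2.8
= 0.4 - (0.14)
= 0.2600

0.2600


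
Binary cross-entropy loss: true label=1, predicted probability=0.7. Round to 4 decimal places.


For y=1: Loss = -log(p)
= -log(0.7)
= -(-0.3567)
= 0.3567

0.3567


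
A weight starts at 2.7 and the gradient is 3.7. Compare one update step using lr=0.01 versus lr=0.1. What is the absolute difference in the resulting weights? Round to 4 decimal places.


With lr=0.01: w_new = 2.7 - 0.01 * 3.7 = 2.663
With lr=0.1: w_new = 2.7 - 0.1 * 3.7 = 2.33
Absolute difference = |2.663 - 2.33|
= 0.3330

0.3330


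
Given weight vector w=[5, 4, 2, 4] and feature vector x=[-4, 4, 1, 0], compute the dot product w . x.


Element-wise products:
5 * -4 = -20
4 * 4 = 16
2 * 1 = 2
4 * 0 = 0
Sum = -20 + 16 + 2 + 0
= -2

-2


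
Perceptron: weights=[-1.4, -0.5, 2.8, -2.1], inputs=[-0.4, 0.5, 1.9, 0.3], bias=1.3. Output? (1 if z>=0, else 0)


z = w . x + b
= -1.4*-0.4 + -0.5*0.5 + 2.8*1.9 + -2.1*0.3 + 1.3
= 0.56 + -0.25 + 5.32 + -0.63 + 1.3
= 5.0 + 1.3
= 6.3
Since z = 6.3 >= 0, output = 1

1


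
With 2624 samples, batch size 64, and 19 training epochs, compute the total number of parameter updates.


Iterations per epoch = 2624 / 64 = 41
Total updates = iterations_per_epoch * epochs
= 41 * 19
= 779

779


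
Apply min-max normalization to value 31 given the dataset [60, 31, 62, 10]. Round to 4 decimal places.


Min = 10, Max = 62
Range = 62 - 10 = 52
Scaled = (x - min) / (max - min)
= (31 - 10) / 52
= 21 / 52
= 0.4038

0.4038


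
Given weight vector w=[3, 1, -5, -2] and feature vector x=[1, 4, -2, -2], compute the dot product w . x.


Element-wise products:
3 * 1 = 3
1 * 4 = 4
-5 * -2 = 10
-2 * -2 = 4
Sum = 3 + 4 + 10 + 4
= 21

21


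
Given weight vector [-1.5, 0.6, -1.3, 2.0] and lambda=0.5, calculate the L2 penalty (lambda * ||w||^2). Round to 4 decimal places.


Squaring each weight:
(-1.5)^2 = 2.25
0.6^2 = 0.36
(-1.3)^2 = 1.69
2.0^2 = 4.0
Sum of squares = 8.3
Penalty = 0.5 * 8.3 = 4.1500

4.1500


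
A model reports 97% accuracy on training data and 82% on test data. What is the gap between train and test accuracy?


Gap = train_accuracy - test_accuracy
= 97 - 82
= 15%
This gap suggests the model is overfitting.

15


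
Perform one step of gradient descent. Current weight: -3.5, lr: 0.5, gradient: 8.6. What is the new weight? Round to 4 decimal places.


w_new = w_old - lr * gradient
= -3.5 - 0.5 * 8.6
= -3.5 - (4.3)
= -7.8000

-7.8000


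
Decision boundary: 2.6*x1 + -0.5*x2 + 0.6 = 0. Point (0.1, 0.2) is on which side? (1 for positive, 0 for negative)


Compute 2.6 * 0.1 + -0.5 * 0.2 + 0.6
= 0.26 + -0.1 + 0.6
= 0.76
Since 0.76 >= 0, the point is on the positive side.

1


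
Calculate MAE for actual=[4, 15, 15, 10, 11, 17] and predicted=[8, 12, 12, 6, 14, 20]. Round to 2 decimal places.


Absolute errors: [4, 3, 3, 4, 3, 3]
Sum of absolute errors = 20
MAE = 20 / 6 = 3.33

3.33


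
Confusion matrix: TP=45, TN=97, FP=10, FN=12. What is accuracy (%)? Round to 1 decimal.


Accuracy = (TP + TN) / (TP + TN + FP + FN) * 100
= (45 + 97) / (45 + 97 + 10 + 12)
= 142 / 164
= 0.8659
= 86.6%

86.6


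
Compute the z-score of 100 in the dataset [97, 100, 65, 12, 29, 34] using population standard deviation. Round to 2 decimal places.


Mean = (97 + 100 + 65 + 12 + 29 + 34) / 6 = 56.1667
Variance = sum((x_i - mean)^2) / n = 1141.1389
Std = sqrt(1141.1389) = 33.7807
Z = (x - mean) / std
= (100 - 56.1667) / 33.7807
= 43.8333 / 33.7807
= 1.30

1.30


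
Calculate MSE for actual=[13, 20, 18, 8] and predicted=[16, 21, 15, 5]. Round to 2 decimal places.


Differences: [-3, -1, 3, 3]
Squared errors: [9, 1, 9, 9]
Sum of squared errors = 28
MSE = 28 / 4 = 7.00

7.00


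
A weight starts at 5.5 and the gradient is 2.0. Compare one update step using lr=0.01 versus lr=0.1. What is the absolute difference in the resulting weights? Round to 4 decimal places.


With lr=0.01: w_new = 5.5 - 0.01 * 2.0 = 5.48
With lr=0.1: w_new = 5.5 - 0.1 * 2.0 = 5.3
Absolute difference = |5.48 - 5.3|
= 0.1800

0.1800


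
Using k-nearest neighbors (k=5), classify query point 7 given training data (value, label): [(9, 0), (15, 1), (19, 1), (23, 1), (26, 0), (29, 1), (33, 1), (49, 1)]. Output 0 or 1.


Distances from query 7:
Point 9 (class 0): distance = 2
Point 15 (class 1): distance = 8
Point 19 (class 1): distance = 12
Point 23 (class 1): distance = 16
Point 26 (class 0): distance = 19
K=5 nearest neighbors: classes = [0, 1, 1, 1, 0]
Votes for class 1: 3 / 5
Majority vote => class 1

1


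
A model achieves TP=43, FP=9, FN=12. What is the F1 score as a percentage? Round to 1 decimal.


Precision = TP / (TP + FP) = 43 / 52 = 0.8269
Recall = TP / (TP + FN) = 43 / 55 = 0.7818
F1 = 2 * P * R / (P + R)
= 2 * 0.8269 * 0.7818 / (0.8269 + 0.7818)
= 1.293 / 1.6087
= 0.8037
As percentage: 80.4%

80.4


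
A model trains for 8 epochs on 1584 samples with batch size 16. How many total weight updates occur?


Iterations per epoch = 1584 / 16 = 99
Total updates = iterations_per_epoch * epochs
= 99 * 8
= 792

792


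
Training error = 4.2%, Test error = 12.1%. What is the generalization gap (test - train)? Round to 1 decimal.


Generalization gap = test_error - train_error
= 12.1 - 4.2
= 7.9%
A moderate gap.

7.9


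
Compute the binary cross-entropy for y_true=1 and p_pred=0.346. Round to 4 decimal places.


For y=1: Loss = -log(p)
= -log(0.346)
= -(-1.0613)
= 1.0613

1.0613


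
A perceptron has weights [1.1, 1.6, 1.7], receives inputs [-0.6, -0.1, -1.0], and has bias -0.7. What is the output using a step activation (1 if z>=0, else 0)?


z = w . x + b
= 1.1*-0.6 + 1.6*-0.1 + 1.7*-1.0 + -0.7
= -0.66 + -0.16 + -1.7 + -0.7
= -2.52 + -0.7
= -3.22
Since z = -3.22 < 0, output = 0

0


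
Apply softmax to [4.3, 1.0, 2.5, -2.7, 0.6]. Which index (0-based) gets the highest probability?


Softmax is a monotonic transformation, so it preserves the argmax.
We need to find the index of the maximum logit.
Index 0: 4.3
Index 1: 1.0
Index 2: 2.5
Index 3: -2.7
Index 4: 0.6
Maximum logit = 4.3 at index 0

0


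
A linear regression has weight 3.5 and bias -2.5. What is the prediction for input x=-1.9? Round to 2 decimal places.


y = 3.5 * -1.9 + (-2.5)
= -6.65 + (-2.5)
= -9.15

-9.15


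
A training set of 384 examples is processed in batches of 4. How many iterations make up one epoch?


Iterations per epoch = dataset_size / batch_size
= 384 / 4
= 96

96


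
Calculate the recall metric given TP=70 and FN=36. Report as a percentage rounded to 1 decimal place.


Recall = TP / (TP + FN) * 100
= 70 / (70 + 36)
= 70 / 106
= 0.6604
= 66.0%

66.0


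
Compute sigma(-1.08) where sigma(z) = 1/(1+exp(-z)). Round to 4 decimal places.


sigmoid(z) = 1 / (1 + exp(-z))
exp(-(-1.08)) = exp(1.08) = 2.9447
1 + 2.9447 = 3.9447
1 / 3.9447 = 0.2535

0.2535


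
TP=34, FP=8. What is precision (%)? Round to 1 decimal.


Precision = TP / (TP + FP) * 100
= 34 / (34 + 8)
= 34 / 42
= 0.8095
= 81.0%

81.0


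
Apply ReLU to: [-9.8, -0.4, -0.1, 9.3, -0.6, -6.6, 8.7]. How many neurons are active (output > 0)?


ReLU(x) = max(0, x) for each element:
ReLU(-9.8) = 0
ReLU(-0.4) = 0
ReLU(-0.1) = 0
ReLU(9.3) = 9.3
ReLU(-0.6) = 0
ReLU(-6.6) = 0
ReLU(8.7) = 8.7
Active neurons (>0): 2

2


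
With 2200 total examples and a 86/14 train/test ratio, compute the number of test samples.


Train samples = 2200 * 86% = 1892
Test samples = 2200 - 1892
= 308

308


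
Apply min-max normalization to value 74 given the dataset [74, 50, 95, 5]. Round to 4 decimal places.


Min = 5, Max = 95
Range = 95 - 5 = 90
Scaled = (x - min) / (max - min)
= (74 - 5) / 90
= 69 / 90
= 0.7667

0.7667


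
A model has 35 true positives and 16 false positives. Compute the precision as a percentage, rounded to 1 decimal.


Precision = TP / (TP + FP) * 100
= 35 / (35 + 16)
= 35 / 51
= 0.6863
= 68.6%

68.6


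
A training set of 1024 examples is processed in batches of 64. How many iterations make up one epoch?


Iterations per epoch = dataset_size / batch_size
= 1024 / 64
= 16

16


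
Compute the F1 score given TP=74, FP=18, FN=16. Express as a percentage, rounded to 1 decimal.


Precision = TP / (TP + FP) = 74 / 92 = 0.8043
Recall = TP / (TP + FN) = 74 / 90 = 0.8222
F1 = 2 * P * R / (P + R)
= 2 * 0.8043 * 0.8222 / (0.8043 + 0.8222)
= 1.3227 / 1.6266
= 0.8132
As percentage: 81.3%

81.3


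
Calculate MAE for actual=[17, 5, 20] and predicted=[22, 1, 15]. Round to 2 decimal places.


Absolute errors: [5, 4, 5]
Sum of absolute errors = 14
MAE = 14 / 3 = 4.67

4.67


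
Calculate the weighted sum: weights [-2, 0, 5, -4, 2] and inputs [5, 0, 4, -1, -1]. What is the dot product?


Element-wise products:
-2 * 5 = -10
0 * 0 = 0
5 * 4 = 20
-4 * -1 = 4
2 * -1 = -2
Sum = -10 + 0 + 20 + 4 + -2
= 12

12


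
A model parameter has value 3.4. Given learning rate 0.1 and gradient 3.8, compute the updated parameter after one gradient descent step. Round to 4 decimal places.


w_new = w_old - lr * gradient
= 3.4 - 0.1 * 3.8
= 3.4 - (0.38)
= 3.0200

3.0200


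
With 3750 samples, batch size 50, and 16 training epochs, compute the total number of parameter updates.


Iterations per epoch = 3750 / 50 = 75
Total updates = iterations_per_epoch * epochs
= 75 * 16
= 1200

1200


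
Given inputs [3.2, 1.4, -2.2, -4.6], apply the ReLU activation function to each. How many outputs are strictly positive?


ReLU(x) = max(0, x) for each element:
ReLU(3.2) = 3.2
ReLU(1.4) = 1.4
ReLU(-2.2) = 0
ReLU(-4.6) = 0
Active neurons (>0): 2

2


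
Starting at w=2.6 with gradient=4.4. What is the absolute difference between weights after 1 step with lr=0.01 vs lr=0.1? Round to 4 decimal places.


With lr=0.01: w_new = 2.6 - 0.01 * 4.4 = 2.556
With lr=0.1: w_new = 2.6 - 0.1 * 4.4 = 2.16
Absolute difference = |2.556 - 2.16|
= 0.3960

0.3960


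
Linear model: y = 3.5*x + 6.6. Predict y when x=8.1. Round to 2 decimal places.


y = 3.5 * 8.1 + (6.6)
= 28.35 + (6.6)
= 34.95

34.95


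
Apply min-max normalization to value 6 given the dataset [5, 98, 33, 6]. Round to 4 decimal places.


Min = 5, Max = 98
Range = 98 - 5 = 93
Scaled = (x - min) / (max - min)
= (6 - 5) / 93
= 1 / 93
= 0.0108

0.0108


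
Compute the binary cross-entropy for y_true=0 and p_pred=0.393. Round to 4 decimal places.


For y=0: Loss = -log(1-p)
= -log(1 - 0.393)
= -log(0.607)
= -(-0.4992)
= 0.4992

0.4992


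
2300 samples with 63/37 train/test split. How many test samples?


Train samples = 2300 * 63% = 1449
Test samples = 2300 - 1449
= 851

851


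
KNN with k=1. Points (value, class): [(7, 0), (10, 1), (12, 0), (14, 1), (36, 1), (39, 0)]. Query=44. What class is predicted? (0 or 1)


Distances from query 44:
Point 39 (class 0): distance = 5
K=1 nearest neighbors: classes = [0]
Votes for class 1: 0 / 1
Majority vote => class 0

0


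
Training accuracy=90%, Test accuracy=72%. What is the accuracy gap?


Gap = train_accuracy - test_accuracy
= 90 - 72
= 18%
This gap suggests the model is overfitting.

18


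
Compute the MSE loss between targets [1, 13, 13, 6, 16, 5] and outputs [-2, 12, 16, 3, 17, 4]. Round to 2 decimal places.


Differences: [3, 1, -3, 3, -1, 1]
Squared errors: [9, 1, 9, 9, 1, 1]
Sum of squared errors = 30
MSE = 30 / 6 = 5.00

5.00


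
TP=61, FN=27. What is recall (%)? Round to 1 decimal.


Recall = TP / (TP + FN) * 100
= 61 / (61 + 27)
= 61 / 88
= 0.6932
= 69.3%

69.3


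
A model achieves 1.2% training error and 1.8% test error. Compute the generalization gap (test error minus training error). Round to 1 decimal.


Generalization gap = test_error - train_error
= 1.8 - 1.2
= 0.6%
A small gap suggests good generalization.

0.6


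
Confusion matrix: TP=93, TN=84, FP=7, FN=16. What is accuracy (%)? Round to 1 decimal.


Accuracy = (TP + TN) / (TP + TN + FP + FN) * 100
= (93 + 84) / (93 + 84 + 7 + 16)
= 177 / 200
= 0.885
= 88.5%

88.5


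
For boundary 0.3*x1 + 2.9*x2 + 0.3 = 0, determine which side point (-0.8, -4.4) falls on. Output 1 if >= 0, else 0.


Compute 0.3 * -0.8 + 2.9 * -4.4 + 0.3
= -0.24 + -12.76 + 0.3
= -12.7
Since -12.7 < 0, the point is on the negative side.

0


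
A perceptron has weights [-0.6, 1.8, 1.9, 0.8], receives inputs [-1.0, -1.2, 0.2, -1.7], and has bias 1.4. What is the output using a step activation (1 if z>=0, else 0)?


z = w . x + b
= -0.6*-1.0 + 1.8*-1.2 + 1.9*0.2 + 0.8*-1.7 + 1.4
= 0.6 + -2.16 + 0.38 + -1.36 + 1.4
= -2.54 + 1.4
= -1.14
Since z = -1.14 < 0, output = 0

0


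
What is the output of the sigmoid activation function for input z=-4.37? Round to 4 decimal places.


sigmoid(z) = 1 / (1 + exp(-z))
exp(-(-4.37)) = exp(4.37) = 79.0436
1 + 79.0436 = 80.0436
1 / 80.0436 = 0.0125

0.0125


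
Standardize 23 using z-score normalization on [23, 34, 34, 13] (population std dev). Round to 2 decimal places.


Mean = (23 + 34 + 34 + 13) / 4 = 26.0
Variance = sum((x_i - mean)^2) / n = 76.5
Std = sqrt(76.5) = 8.7464
Z = (x - mean) / std
= (23 - 26.0) / 8.7464
= -3.0 / 8.7464
= -0.34

-0.34


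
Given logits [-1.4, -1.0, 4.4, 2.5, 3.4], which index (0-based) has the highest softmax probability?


Softmax is a monotonic transformation, so it preserves the argmax.
We need to find the index of the maximum logit.
Index 0: -1.4
Index 1: -1.0
Index 2: 4.4
Index 3: 2.5
Index 4: 3.4
Maximum logit = 4.4 at index 2

2


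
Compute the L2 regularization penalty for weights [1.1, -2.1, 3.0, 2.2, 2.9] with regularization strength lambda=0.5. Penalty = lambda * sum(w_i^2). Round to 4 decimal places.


Squaring each weight:
1.1^2 = 1.21
(-2.1)^2 = 4.41
3.0^2 = 9.0
2.2^2 = 4.84
2.9^2 = 8.41
Sum of squares = 27.87
Penalty = 0.5 * 27.87 = 13.9350

13.9350


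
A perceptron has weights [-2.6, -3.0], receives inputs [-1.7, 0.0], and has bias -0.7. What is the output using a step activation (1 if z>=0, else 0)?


z = w . x + b
= -2.6*-1.7 + -3.0*0.0 + -0.7
= 4.42 + -0.0 + -0.7
= 4.42 + -0.7
= 3.72
Since z = 3.72 >= 0, output = 1

1


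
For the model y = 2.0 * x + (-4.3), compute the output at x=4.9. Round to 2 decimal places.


y = 2.0 * 4.9 + (-4.3)
= 9.8 + (-4.3)
= 5.50

5.50


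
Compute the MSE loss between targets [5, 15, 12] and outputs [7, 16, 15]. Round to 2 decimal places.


Differences: [-2, -1, -3]
Squared errors: [4, 1, 9]
Sum of squared errors = 14
MSE = 14 / 3 = 4.67

4.67


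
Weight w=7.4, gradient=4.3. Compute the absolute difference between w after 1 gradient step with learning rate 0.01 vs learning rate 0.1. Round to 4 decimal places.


With lr=0.01: w_new = 7.4 - 0.01 * 4.3 = 7.357
With lr=0.1: w_new = 7.4 - 0.1 * 4.3 = 6.97
Absolute difference = |7.357 - 6.97|
= 0.3870

0.3870


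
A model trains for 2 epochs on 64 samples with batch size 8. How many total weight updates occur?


Iterations per epoch = 64 / 8 = 8
Total updates = iterations_per_epoch * epochs
= 8 * 2
= 16

16


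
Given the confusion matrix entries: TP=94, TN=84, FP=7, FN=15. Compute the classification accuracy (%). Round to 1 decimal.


Accuracy = (TP + TN) / (TP + TN + FP + FN) * 100
= (94 + 84) / (94 + 84 + 7 + 15)
= 178 / 200
= 0.89
= 89.0%

89.0


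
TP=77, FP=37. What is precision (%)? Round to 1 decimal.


Precision = TP / (TP + FP) * 100
= 77 / (77 + 37)
= 77 / 114
= 0.6754
= 67.5%

67.5


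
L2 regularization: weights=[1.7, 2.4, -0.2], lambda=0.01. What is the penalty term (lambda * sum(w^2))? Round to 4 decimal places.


Squaring each weight:
1.7^2 = 2.89
2.4^2 = 5.76
(-0.2)^2 = 0.04
Sum of squares = 8.69
Penalty = 0.01 * 8.69 = 0.0869

0.0869


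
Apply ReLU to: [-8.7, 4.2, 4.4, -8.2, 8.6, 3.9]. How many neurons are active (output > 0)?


ReLU(x) = max(0, x) for each element:
ReLU(-8.7) = 0
ReLU(4.2) = 4.2
ReLU(4.4) = 4.4
ReLU(-8.2) = 0
ReLU(8.6) = 8.6
ReLU(3.9) = 3.9
Active neurons (>0): 4

4


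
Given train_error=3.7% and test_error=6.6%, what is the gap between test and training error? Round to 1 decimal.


Generalization gap = test_error - train_error
= 6.6 - 3.7
= 2.9%
A moderate gap.

2.9


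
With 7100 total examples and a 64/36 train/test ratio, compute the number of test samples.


Train samples = 7100 * 64% = 4544
Test samples = 7100 - 4544
= 2556

2556


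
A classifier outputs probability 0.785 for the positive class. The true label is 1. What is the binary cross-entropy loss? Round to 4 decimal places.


For y=1: Loss = -log(p)
= -log(0.785)
= -(-0.2421)
= 0.2421

0.2421


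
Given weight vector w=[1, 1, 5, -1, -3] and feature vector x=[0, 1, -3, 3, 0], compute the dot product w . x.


Element-wise products:
1 * 0 = 0
1 * 1 = 1
5 * -3 = -15
-1 * 3 = -3
-3 * 0 = 0
Sum = 0 + 1 + -15 + -3 + 0
= -17

-17


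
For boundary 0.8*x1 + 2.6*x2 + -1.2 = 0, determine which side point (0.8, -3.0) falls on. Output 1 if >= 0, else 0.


Compute 0.8 * 0.8 + 2.6 * -3.0 + -1.2
= 0.64 + -7.8 + -1.2
= -8.36
Since -8.36 < 0, the point is on the negative side.

0


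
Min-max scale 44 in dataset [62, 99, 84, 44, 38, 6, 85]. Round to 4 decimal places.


Min = 6, Max = 99
Range = 99 - 6 = 93
Scaled = (x - min) / (max - min)
= (44 - 6) / 93
= 38 / 93
= 0.4086

0.4086


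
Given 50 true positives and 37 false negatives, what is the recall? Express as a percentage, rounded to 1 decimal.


Recall = TP / (TP + FN) * 100
= 50 / (50 + 37)
= 50 / 87
= 0.5747
= 57.5%

57.5


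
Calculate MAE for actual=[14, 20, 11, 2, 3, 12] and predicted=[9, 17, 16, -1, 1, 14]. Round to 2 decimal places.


Absolute errors: [5, 3, 5, 3, 2, 2]
Sum of absolute errors = 20
MAE = 20 / 6 = 3.33

3.33


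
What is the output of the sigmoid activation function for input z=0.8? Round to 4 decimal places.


sigmoid(z) = 1 / (1 + exp(-z))
exp(-(0.8)) = exp(-0.8) = 0.4493
1 + 0.4493 = 1.4493
1 / 1.4493 = 0.6900

0.6900


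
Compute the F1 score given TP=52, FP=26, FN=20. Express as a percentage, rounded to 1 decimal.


Precision = TP / (TP + FP) = 52 / 78 = 0.6667
Recall = TP / (TP + FN) = 52 / 72 = 0.7222
F1 = 2 * P * R / (P + R)
= 2 * 0.6667 * 0.7222 / (0.6667 + 0.7222)
= 0.963 / 1.3889
= 0.6933
As percentage: 69.3%

69.3


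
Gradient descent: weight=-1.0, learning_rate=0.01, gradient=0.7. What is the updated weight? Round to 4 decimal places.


w_new = w_old - lr * gradient
= -1.0 - 0.01 * 0.7
= -1.0 - (0.007)
= -1.0070

-1.0070


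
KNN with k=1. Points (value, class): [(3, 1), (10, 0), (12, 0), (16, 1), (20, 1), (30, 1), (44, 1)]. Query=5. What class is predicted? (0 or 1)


Distances from query 5:
Point 3 (class 1): distance = 2
K=1 nearest neighbors: classes = [1]
Votes for class 1: 1 / 1
Majority vote => class 1

1


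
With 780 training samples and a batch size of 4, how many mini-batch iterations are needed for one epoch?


Iterations per epoch = dataset_size / batch_size
= 780 / 4
= 195

195


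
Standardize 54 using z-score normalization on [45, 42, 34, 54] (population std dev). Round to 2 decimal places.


Mean = (45 + 42 + 34 + 54) / 4 = 43.75
Variance = sum((x_i - mean)^2) / n = 51.1875
Std = sqrt(51.1875) = 7.1545
Z = (x - mean) / std
= (54 - 43.75) / 7.1545
= 10.25 / 7.1545
= 1.43

1.43


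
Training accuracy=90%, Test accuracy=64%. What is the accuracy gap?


Gap = train_accuracy - test_accuracy
= 90 - 64
= 26%
This large gap strongly indicates overfitting.

26


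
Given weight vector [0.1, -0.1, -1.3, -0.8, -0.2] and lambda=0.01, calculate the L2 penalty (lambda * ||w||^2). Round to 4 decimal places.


Squaring each weight:
0.1^2 = 0.01
(-0.1)^2 = 0.01
(-1.3)^2 = 1.69
(-0.8)^2 = 0.64
(-0.2)^2 = 0.04
Sum of squares = 2.39
Penalty = 0.01 * 2.39 = 0.0239

0.0239


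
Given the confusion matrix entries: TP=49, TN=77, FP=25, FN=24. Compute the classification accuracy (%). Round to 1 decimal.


Accuracy = (TP + TN) / (TP + TN + FP + FN) * 100
= (49 + 77) / (49 + 77 + 25 + 24)
= 126 / 175
= 0.72
= 72.0%

72.0


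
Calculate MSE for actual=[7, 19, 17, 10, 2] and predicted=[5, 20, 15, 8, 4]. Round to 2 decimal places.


Differences: [2, -1, 2, 2, -2]
Squared errors: [4, 1, 4, 4, 4]
Sum of squared errors = 17
MSE = 17 / 5 = 3.40

3.40


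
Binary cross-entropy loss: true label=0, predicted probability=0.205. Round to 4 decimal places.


For y=0: Loss = -log(1-p)
= -log(1 - 0.205)
= -log(0.795)
= -(-0.2294)
= 0.2294

0.2294


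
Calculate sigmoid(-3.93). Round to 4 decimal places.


sigmoid(z) = 1 / (1 + exp(-z))
exp(-(-3.93)) = exp(3.93) = 50.907
1 + 50.907 = 51.907
1 / 51.907 = 0.0193

0.0193


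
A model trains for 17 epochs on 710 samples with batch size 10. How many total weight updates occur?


Iterations per epoch = 710 / 10 = 71
Total updates = iterations_per_epoch * epochs
= 71 * 17
= 1207

1207


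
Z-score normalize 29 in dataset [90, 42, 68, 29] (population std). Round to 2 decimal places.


Mean = (90 + 42 + 68 + 29) / 4 = 57.25
Variance = sum((x_i - mean)^2) / n = 554.6875
Std = sqrt(554.6875) = 23.5518
Z = (x - mean) / std
= (29 - 57.25) / 23.5518
= -28.25 / 23.5518
= -1.20

-1.20


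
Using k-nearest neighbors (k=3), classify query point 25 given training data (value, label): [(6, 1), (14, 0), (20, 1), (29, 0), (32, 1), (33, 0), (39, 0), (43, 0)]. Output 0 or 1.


Distances from query 25:
Point 29 (class 0): distance = 4
Point 20 (class 1): distance = 5
Point 32 (class 1): distance = 7
K=3 nearest neighbors: classes = [0, 1, 1]
Votes for class 1: 2 / 3
Majority vote => class 1

1


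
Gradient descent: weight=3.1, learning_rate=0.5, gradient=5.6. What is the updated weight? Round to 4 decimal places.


w_new = w_old - lr * gradient
= 3.1 - 0.5 * 5.6
= 3.1 - (2.8)
= 0.3000

0.3000


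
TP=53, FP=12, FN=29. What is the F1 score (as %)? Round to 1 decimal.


Precision = TP / (TP + FP) = 53 / 65 = 0.8154
Recall = TP / (TP + FN) = 53 / 82 = 0.6463
F1 = 2 * P * R / (P + R)
= 2 * 0.8154 * 0.6463 / (0.8154 + 0.6463)
= 1.054 / 1.4617
= 0.7211
As percentage: 72.1%

72.1


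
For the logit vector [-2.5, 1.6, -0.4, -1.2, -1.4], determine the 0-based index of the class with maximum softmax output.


Softmax is a monotonic transformation, so it preserves the argmax.
We need to find the index of the maximum logit.
Index 0: -2.5
Index 1: 1.6
Index 2: -0.4
Index 3: -1.2
Index 4: -1.4
Maximum logit = 1.6 at index 1

1


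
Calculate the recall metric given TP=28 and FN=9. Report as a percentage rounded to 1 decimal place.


Recall = TP / (TP + FN) * 100
= 28 / (28 + 9)
= 28 / 37
= 0.7568
= 75.7%

75.7


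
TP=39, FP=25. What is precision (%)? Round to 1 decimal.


Precision = TP / (TP + FP) * 100
= 39 / (39 + 25)
= 39 / 64
= 0.6094
= 60.9%

60.9


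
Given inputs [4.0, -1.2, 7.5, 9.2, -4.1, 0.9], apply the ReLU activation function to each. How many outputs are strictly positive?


ReLU(x) = max(0, x) for each element:
ReLU(4.0) = 4.0
ReLU(-1.2) = 0
ReLU(7.5) = 7.5
ReLU(9.2) = 9.2
ReLU(-4.1) = 0
ReLU(0.9) = 0.9
Active neurons (>0): 4

4


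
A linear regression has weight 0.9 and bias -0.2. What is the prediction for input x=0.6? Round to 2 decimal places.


y = 0.9 * 0.6 + (-0.2)
= 0.54 + (-0.2)
= 0.34

0.34


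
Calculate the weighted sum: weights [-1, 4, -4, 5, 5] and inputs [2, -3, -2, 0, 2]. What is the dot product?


Element-wise products:
-1 * 2 = -2
4 * -3 = -12
-4 * -2 = 8
5 * 0 = 0
5 * 2 = 10
Sum = -2 + -12 + 8 + 0 + 10
= 4

4


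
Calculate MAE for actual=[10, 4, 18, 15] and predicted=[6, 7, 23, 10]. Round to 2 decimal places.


Absolute errors: [4, 3, 5, 5]
Sum of absolute errors = 17
MAE = 17 / 4 = 4.25

4.25


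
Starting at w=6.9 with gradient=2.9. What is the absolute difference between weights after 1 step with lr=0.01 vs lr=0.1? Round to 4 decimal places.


With lr=0.01: w_new = 6.9 - 0.01 * 2.9 = 6.871
With lr=0.1: w_new = 6.9 - 0.1 * 2.9 = 6.61
Absolute difference = |6.871 - 6.61|
= 0.2610

0.2610


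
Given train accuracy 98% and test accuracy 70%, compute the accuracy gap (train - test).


Gap = train_accuracy - test_accuracy
= 98 - 70
= 28%
This large gap strongly indicates overfitting.

28


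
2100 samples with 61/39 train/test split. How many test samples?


Train samples = 2100 * 61% = 1281
Test samples = 2100 - 1281
= 819

819


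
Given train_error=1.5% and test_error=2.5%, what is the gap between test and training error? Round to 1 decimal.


Generalization gap = test_error - train_error
= 2.5 - 1.5
= 1.0%
A small gap suggests good generalization.

1.0


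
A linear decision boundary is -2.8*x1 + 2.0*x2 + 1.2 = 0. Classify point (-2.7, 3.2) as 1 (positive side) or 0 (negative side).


Compute -2.8 * -2.7 + 2.0 * 3.2 + 1.2
= 7.56 + 6.4 + 1.2
= 15.16
Since 15.16 >= 0, the point is on the positive side.

1


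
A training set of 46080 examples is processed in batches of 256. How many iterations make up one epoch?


Iterations per epoch = dataset_size / batch_size
= 46080 / 256
= 180

180


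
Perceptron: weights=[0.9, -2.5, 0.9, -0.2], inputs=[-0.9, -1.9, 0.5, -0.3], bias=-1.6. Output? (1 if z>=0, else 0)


z = w . x + b
= 0.9*-0.9 + -2.5*-1.9 + 0.9*0.5 + -0.2*-0.3 + -1.6
= -0.81 + 4.75 + 0.45 + 0.06 + -1.6
= 4.45 + -1.6
= 2.85
Since z = 2.85 >= 0, output = 1

1


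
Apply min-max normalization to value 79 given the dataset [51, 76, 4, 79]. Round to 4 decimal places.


Min = 4, Max = 79
Range = 79 - 4 = 75
Scaled = (x - min) / (max - min)
= (79 - 4) / 75
= 75 / 75
= 1.0000

1.0000


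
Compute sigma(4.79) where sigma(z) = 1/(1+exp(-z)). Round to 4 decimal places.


sigmoid(z) = 1 / (1 + exp(-z))
exp(-(4.79)) = exp(-4.79) = 0.0083
1 + 0.0083 = 1.0083
1 / 1.0083 = 0.9918

0.9918


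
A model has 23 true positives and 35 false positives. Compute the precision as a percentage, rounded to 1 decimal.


Precision = TP / (TP + FP) * 100
= 23 / (23 + 35)
= 23 / 58
= 0.3966
= 39.7%

39.7


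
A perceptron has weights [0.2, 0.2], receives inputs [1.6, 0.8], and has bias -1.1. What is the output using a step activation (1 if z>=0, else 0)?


z = w . x + b
= 0.2*1.6 + 0.2*0.8 + -1.1
= 0.32 + 0.16 + -1.1
= 0.48 + -1.1
= -0.62
Since z = -0.62 < 0, output = 0

0


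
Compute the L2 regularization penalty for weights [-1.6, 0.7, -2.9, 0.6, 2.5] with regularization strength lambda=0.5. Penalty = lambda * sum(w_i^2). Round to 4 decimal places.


Squaring each weight:
(-1.6)^2 = 2.56
0.7^2 = 0.49
(-2.9)^2 = 8.41
0.6^2 = 0.36
2.5^2 = 6.25
Sum of squares = 18.07
Penalty = 0.5 * 18.07 = 9.0350

9.0350


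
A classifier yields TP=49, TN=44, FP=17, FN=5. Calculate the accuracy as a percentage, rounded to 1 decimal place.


Accuracy = (TP + TN) / (TP + TN + FP + FN) * 100
= (49 + 44) / (49 + 44 + 17 + 5)
= 93 / 115
= 0.8087
= 80.9%

80.9


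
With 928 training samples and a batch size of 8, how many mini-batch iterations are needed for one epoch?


Iterations per epoch = dataset_size / batch_size
= 928 / 8
= 116

116


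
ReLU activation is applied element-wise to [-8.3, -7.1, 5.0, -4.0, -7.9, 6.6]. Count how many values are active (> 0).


ReLU(x) = max(0, x) for each element:
ReLU(-8.3) = 0
ReLU(-7.1) = 0
ReLU(5.0) = 5.0
ReLU(-4.0) = 0
ReLU(-7.9) = 0
ReLU(6.6) = 6.6
Active neurons (>0): 2

2
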